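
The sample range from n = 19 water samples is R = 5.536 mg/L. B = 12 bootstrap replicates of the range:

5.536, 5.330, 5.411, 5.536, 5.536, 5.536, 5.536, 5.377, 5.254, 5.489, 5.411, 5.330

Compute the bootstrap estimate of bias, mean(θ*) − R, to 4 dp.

bias = −0.0958

mean(θ*) = (5.536 + 5.330 + 5.411 + 5.536 + 5.536 + 5.536 + 5.536 + 5.377 + 5.254 + 5.489 + 5.411 + 5.330) / 12 = 5.44017
bias = 5.44017 − 5.536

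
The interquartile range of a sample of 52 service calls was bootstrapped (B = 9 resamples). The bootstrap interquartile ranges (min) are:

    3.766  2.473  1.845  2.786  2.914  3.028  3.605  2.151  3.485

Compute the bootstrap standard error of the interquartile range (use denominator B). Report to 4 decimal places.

Bootstrap SE is the standard deviation of the 9 replicate interquartile ranges.
Mean of replicates: (3.766 + 2.473 + 1.845 + 2.786 + 2.914 + 3.028 + 3.605 + 2.151 + 3.485) / 9 = 26.05300 / 9 = 2.89478
Sum of squared deviations: (+0.87122)² + (−0.42178)² + (−1.04978)² + (−0.10878)² + (+0.01922)² + (+0.13322)² + (+0.71022)² + (−0.74378)² + (+0.59022)² = 3.47489
Variance = 3.47489 / 9 = 0.38610
SE* = √0.38610

SE* = 0.6214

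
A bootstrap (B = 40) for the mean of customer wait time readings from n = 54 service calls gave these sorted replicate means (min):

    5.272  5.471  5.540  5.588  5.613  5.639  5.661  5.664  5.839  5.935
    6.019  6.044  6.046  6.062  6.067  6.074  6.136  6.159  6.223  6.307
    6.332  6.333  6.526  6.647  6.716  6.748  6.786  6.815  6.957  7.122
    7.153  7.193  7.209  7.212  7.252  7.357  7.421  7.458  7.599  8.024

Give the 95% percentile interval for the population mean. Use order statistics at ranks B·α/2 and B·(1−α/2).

α = 0.05; lower rank = 40 × 0.025 = 1; upper rank = 40 × 0.975 = 39.
The 1st smallest replicate is 5.272; the 39th is 7.599.

(5.272, 7.599)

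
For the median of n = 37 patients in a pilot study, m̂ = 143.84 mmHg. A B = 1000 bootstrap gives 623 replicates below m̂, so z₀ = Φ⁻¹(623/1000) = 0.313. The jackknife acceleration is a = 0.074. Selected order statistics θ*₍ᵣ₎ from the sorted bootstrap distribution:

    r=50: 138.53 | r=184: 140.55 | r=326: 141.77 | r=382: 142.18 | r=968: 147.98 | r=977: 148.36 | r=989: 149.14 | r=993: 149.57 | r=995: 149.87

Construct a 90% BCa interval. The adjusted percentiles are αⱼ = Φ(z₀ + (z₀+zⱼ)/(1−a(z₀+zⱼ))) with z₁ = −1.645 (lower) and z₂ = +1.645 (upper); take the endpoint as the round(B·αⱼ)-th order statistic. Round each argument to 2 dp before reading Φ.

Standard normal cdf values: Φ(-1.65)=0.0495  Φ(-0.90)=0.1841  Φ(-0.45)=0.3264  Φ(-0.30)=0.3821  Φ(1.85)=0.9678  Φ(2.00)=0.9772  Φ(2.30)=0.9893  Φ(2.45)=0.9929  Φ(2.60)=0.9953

Lower: z₀ + z₁ = 0.313 + (-1.645) = -1.332; 1 − a(z₀+z₁) = 1 − (0.074)(-1.332) = 1.0986; argument = 0.313 + (-1.332)/1.0986 = -0.8995 → -0.90.
α₁ = Φ(-0.90) = 0.1841; rank = round(1000 × 0.1841) = 184; θ*₍184₎ = 140.55.
Upper: z₀ + z₂ = 1.958; 1 − a(z₀+z₂) = 0.8551; argument = 2.6028 → 2.60; α₂ = 0.9953; rank = 995; θ*₍995₎ = 149.87.

(140.55, 149.87)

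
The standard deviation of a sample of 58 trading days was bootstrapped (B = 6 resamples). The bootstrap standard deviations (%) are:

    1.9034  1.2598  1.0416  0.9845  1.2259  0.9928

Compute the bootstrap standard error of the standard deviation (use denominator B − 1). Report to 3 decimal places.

SE* = 0.348

Bootstrap SE is the standard deviation of the 6 replicate standard deviations.
Mean of replicates: (1.9034 + 1.2598 + 1.0416 + 0.9845 + 1.2259 + 0.9928) / 6 = 7.40800 / 6 = 1.23467
Sum of squared deviations: (+0.66873)² + (+0.02513)² + (−0.19307)² + (−0.25017)² + (−0.00877)² + (−0.24187)² = 0.60627
Variance = 0.60627 / 5 = 0.12125
SE* = √0.12125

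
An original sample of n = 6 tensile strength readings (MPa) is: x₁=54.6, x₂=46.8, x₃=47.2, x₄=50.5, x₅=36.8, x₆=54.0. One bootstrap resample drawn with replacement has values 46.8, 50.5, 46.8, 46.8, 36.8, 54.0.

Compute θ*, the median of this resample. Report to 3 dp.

Sorted: 36.8, 46.8, 46.8, 46.8, 50.5, 54.0
Median = average of the two middle values = 46.800

θ* = 46.800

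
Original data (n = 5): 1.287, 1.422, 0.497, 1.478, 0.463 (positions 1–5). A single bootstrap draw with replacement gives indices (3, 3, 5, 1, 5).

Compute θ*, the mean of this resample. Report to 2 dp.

θ* = 0.64

Resample values: 0.497, 0.497, 0.463, 1.287, 0.463.
Mean = (0.497 + 0.497 + 0.463 + 1.287 + 0.463) / 5 = 3.2070 / 5 = 0.64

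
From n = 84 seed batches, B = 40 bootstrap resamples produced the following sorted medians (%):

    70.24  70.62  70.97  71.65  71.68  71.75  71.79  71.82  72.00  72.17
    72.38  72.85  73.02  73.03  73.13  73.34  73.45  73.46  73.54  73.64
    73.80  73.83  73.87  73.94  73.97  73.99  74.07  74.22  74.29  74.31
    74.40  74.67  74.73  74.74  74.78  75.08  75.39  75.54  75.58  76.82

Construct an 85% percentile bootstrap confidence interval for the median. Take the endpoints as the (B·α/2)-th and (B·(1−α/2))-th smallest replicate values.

(70.97, 75.39)

α = 0.15; lower rank = 40 × 0.075 = 3; upper rank = 40 × 0.925 = 37.
The 3rd smallest replicate is 70.97; the 37th is 75.39.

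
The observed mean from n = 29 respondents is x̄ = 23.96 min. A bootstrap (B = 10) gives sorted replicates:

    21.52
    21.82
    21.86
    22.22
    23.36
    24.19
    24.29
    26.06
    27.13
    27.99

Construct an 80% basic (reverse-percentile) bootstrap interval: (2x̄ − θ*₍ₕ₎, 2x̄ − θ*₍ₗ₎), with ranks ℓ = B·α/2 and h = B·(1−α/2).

(20.79, 26.40)

Percentile endpoints at ranks 1 and 9: θ*₍1₎ = 21.52, θ*₍9₎ = 27.13.
Basic interval reflects these around x̄:
  lower = 2 × 23.96 − 27.13 = 20.79
  upper = 2 × 23.96 − 21.52 = 26.40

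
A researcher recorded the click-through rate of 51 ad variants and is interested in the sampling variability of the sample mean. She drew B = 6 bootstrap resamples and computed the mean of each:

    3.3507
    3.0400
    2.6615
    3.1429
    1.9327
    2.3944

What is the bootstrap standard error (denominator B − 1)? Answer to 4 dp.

Bootstrap SE is the standard deviation of the 6 replicate means.
Mean of replicates: (3.3507 + 3.0400 + 2.6615 + 3.1429 + 1.9327 + 2.3944) / 6 = 16.52220 / 6 = 2.75370
Sum of squared deviations: (+0.59700)² + (+0.28630)² + (−0.09220)² + (+0.38920)² + (−0.82100)² + (−0.35930)² = 1.40149
Variance = 1.40149 / 5 = 0.28030
SE* = √0.28030

SE* = 0.5294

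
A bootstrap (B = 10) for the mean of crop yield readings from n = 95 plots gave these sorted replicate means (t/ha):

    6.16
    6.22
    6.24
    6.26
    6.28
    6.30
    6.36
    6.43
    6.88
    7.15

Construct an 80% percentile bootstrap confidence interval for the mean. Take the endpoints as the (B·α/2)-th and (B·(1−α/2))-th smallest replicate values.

α = 0.20; lower rank = 10 × 0.100 = 1; upper rank = 10 × 0.900 = 9.
The 1st smallest replicate is 6.16; the 9th is 6.88.

(6.16, 6.88)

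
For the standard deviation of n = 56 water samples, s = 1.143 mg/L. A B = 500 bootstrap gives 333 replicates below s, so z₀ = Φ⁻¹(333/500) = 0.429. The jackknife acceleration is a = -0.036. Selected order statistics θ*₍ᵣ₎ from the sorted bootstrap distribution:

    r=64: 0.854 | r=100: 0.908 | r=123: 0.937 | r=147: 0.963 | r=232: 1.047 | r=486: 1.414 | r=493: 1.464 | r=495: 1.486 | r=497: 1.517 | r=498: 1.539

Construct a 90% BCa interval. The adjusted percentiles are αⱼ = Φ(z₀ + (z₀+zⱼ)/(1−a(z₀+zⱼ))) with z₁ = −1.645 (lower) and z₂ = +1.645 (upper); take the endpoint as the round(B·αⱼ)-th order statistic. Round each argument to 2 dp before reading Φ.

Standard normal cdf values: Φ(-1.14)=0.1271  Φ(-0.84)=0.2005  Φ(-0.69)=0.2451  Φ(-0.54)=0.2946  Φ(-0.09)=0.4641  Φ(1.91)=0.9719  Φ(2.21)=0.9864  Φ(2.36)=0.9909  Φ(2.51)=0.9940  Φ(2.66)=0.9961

Lower: z₀ + z₁ = 0.429 + (-1.645) = -1.216; 1 − a(z₀+z₁) = 1 − (-0.036)(-1.216) = 0.9562; argument = 0.429 + (-1.216)/0.9562 = -0.8427 → -0.84.
α₁ = Φ(-0.84) = 0.2005; rank = round(500 × 0.2005) = 100; θ*₍100₎ = 0.908.
Upper: z₀ + z₂ = 2.074; 1 − a(z₀+z₂) = 1.0747; argument = 2.3589 → 2.36; α₂ = 0.9909; rank = 495; θ*₍495₎ = 1.486.

(0.908, 1.486)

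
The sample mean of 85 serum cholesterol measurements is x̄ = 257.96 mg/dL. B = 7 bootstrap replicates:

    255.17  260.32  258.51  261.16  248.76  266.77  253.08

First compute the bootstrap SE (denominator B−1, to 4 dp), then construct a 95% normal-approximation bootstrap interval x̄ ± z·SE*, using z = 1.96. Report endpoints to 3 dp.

Mean of replicates = 257.6814; sum of squared deviations = 209.4235; SE* = √(209.4235/6) = 5.9080
Margin = 1.96 × 5.9080 = 11.5797
Interval: 257.96 ± 11.5797

(246.380, 269.540)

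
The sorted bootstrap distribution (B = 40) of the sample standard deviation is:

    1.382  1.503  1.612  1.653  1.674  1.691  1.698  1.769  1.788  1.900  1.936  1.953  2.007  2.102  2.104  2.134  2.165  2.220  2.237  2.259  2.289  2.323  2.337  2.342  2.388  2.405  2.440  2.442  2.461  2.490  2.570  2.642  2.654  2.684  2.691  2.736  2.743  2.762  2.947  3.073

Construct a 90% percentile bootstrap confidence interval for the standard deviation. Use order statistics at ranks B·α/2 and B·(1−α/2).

α = 0.10; lower rank = 40 × 0.050 = 2; upper rank = 40 × 0.950 = 38.
The 2nd smallest replicate is 1.503; the 38th is 2.762.

(1.503, 2.762)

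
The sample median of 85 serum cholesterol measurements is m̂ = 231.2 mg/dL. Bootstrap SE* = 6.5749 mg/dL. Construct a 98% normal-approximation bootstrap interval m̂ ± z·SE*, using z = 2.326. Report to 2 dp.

(215.91, 246.49)

Margin = 2.326 × 6.5749 = 15.293
Interval: 231.2 ± 15.293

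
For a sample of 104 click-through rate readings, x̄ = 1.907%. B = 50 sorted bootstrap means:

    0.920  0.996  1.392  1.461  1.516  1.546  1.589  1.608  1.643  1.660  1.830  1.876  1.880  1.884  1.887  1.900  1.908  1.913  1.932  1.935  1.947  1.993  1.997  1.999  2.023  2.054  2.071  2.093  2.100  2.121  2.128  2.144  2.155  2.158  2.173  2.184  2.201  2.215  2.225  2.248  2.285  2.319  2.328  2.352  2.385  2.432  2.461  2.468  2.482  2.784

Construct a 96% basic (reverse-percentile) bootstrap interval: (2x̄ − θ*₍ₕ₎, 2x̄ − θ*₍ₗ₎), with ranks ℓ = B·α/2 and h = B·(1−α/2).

(1.332, 2.894)

Percentile endpoints at ranks 1 and 49: θ*₍1₎ = 0.920, θ*₍49₎ = 2.482.
Basic interval reflects these around x̄:
  lower = 2 × 1.907 − 2.482 = 1.332
  upper = 2 × 1.907 − 0.920 = 2.894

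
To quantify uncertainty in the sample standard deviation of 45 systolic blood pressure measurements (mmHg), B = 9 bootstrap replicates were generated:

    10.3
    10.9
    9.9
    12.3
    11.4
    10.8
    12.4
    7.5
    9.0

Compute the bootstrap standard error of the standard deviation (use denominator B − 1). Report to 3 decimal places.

SE* = 1.564

Bootstrap SE is the standard deviation of the 9 replicate standard deviations.
Mean of replicates: (10.3 + 10.9 + 9.9 + 12.3 + 11.4 + 10.8 + 12.4 + 7.5 + 9.0) / 9 = 94.5000 / 9 = 10.5000
Sum of squared deviations: (−0.2000)² + (+0.4000)² + (−0.6000)² + (+1.8000)² + (+0.9000)² + (+0.3000)² + (+1.9000)² + (−3.0000)² + (−1.5000)² = 19.5600
Variance = 19.5600 / 8 = 2.4450
SE* = √2.4450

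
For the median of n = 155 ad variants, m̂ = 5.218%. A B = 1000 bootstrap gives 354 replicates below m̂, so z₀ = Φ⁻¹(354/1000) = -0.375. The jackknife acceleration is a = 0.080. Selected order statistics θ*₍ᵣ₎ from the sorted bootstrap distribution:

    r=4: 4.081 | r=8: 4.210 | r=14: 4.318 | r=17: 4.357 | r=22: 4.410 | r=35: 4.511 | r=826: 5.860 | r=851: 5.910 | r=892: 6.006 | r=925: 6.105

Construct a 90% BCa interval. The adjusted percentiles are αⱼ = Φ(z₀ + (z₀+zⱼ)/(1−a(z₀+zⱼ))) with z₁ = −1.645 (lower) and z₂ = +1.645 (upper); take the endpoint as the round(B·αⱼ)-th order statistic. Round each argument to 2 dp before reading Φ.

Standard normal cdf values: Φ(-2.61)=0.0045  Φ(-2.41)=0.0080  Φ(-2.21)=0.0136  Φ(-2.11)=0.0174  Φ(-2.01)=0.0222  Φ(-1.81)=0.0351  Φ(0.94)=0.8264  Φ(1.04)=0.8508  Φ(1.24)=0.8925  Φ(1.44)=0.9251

(4.357, 5.910)

Lower: z₀ + z₁ = -0.375 + (-1.645) = -2.020; 1 − a(z₀+z₁) = 1 − (0.080)(-2.020) = 1.1616; argument = -0.375 + (-2.020)/1.1616 = -2.1140 → -2.11.
α₁ = Φ(-2.11) = 0.0174; rank = round(1000 × 0.0174) = 17; θ*₍17₎ = 4.357.
Upper: z₀ + z₂ = 1.270; 1 − a(z₀+z₂) = 0.8984; argument = 1.0386 → 1.04; α₂ = 0.8508; rank = 851; θ*₍851₎ = 5.910.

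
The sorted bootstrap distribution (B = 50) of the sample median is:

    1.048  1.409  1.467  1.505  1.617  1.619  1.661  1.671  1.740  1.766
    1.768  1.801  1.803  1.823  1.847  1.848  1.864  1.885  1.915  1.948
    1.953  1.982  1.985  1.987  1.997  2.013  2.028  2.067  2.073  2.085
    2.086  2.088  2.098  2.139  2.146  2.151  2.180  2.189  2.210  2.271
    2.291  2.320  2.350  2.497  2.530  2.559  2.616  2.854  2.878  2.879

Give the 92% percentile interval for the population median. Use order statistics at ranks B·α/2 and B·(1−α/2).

(1.409, 2.854)

α = 0.08; lower rank = 50 × 0.040 = 2; upper rank = 50 × 0.960 = 48.
The 2nd smallest replicate is 1.409; the 48th is 2.854.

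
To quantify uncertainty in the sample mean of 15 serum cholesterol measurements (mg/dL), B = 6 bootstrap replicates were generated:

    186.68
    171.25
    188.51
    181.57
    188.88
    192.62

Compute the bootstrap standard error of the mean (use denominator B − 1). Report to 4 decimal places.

Bootstrap SE is the standard deviation of the 6 replicate means.
Mean of replicates: (186.68 + 171.25 + 188.51 + 181.57 + 188.88 + 192.62) / 6 = 1109.51000 / 6 = 184.91833
Sum of squared deviations: (+1.76167)² + (−13.66833)² + (+3.59167)² + (−3.34833)² + (+3.96167)² + (+7.70167)² = 289.04868
Variance = 289.04868 / 5 = 57.80974
SE* = √57.80974

SE* = 7.6033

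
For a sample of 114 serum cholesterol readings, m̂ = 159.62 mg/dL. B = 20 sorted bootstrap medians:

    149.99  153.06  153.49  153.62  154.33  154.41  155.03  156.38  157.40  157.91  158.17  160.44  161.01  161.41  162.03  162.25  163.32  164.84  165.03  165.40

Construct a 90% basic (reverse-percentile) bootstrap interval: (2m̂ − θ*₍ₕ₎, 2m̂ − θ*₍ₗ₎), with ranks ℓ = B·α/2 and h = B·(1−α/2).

(154.21, 169.25)

Percentile endpoints at ranks 1 and 19: θ*₍1₎ = 149.99, θ*₍19₎ = 165.03.
Basic interval reflects these around m̂:
  lower = 2 × 159.62 − 165.03 = 154.21
  upper = 2 × 159.62 − 149.99 = 169.25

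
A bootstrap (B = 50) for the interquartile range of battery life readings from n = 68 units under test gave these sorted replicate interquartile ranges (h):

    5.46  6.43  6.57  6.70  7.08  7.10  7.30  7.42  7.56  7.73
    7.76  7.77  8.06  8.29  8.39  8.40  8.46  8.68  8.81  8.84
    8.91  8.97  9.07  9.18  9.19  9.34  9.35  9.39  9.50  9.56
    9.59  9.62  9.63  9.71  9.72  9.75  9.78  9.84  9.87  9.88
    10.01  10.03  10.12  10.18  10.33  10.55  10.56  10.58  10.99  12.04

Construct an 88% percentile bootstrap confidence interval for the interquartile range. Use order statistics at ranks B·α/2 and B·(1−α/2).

(6.57, 10.56)

α = 0.12; lower rank = 50 × 0.060 = 3; upper rank = 50 × 0.940 = 47.
The 3rd smallest replicate is 6.57; the 47th is 10.56.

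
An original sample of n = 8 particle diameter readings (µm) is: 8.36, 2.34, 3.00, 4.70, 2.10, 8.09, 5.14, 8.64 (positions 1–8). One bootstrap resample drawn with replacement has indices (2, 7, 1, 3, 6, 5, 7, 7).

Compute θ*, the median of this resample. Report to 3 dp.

θ* = 5.140

Resample values: 2.34, 5.14, 8.36, 3.00, 8.09, 2.10, 5.14, 5.14.
Sorted: 2.10, 2.34, 3.00, 5.14, 5.14, 5.14, 8.09, 8.36
Median = average of the two middle values = 5.140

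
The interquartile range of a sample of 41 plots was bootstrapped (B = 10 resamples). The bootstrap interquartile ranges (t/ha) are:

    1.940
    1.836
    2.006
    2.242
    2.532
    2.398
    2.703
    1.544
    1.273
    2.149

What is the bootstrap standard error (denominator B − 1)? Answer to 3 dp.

SE* = 0.440

Bootstrap SE is the standard deviation of the 10 replicate interquartile ranges.
Mean of replicates: (1.940 + 1.836 + 2.006 + 2.242 + 2.532 + 2.398 + 2.703 + 1.544 + 1.273 + 2.149) / 10 = 20.6230 / 10 = 2.0623
Sum of squared deviations: (−0.1223)² + (−0.2263)² + (−0.0563)² + (+0.1797)² + (+0.4697)² + (+0.3357)² + (+0.6407)² + (−0.5183)² + (−0.7893)² + (+0.0867)² = 1.7446
Variance = 1.7446 / 9 = 0.1938
SE* = √0.1938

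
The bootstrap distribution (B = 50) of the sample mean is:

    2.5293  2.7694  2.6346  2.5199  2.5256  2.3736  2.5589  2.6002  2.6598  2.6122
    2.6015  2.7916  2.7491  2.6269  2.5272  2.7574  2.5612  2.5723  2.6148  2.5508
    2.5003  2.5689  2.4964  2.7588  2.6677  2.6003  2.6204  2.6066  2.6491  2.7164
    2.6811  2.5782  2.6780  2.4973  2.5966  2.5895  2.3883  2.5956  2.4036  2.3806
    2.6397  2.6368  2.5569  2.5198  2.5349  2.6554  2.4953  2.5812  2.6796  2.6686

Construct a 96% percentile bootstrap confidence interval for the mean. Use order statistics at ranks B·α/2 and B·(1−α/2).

Sorted replicates: 2.3736, 2.3806, 2.3883, 2.4036, 2.4953, 2.4964, 2.4973, 2.5003, 2.5198, 2.5199, 2.5256, 2.5272, 2.5293, 2.5349, 2.5508, 2.5569, 2.5589, 2.5612, 2.5689, 2.5723, 2.5782, 2.5812, 2.5895, 2.5956, 2.5966, 2.6002, 2.6003, 2.6015, 2.6066, 2.6122, 2.6148, 2.6204, 2.6269, 2.6346, 2.6368, 2.6397, 2.6491, 2.6554, 2.6598, 2.6677, 2.6686, 2.6780, 2.6796, 2.6811, 2.7164, 2.7491, 2.7574, 2.7588, 2.7694, 2.7916
α = 0.04; lower rank = 50 × 0.020 = 1; upper rank = 50 × 0.980 = 49.
The 1st smallest replicate is 2.3736; the 49th is 2.7694.

(2.3736, 2.7694)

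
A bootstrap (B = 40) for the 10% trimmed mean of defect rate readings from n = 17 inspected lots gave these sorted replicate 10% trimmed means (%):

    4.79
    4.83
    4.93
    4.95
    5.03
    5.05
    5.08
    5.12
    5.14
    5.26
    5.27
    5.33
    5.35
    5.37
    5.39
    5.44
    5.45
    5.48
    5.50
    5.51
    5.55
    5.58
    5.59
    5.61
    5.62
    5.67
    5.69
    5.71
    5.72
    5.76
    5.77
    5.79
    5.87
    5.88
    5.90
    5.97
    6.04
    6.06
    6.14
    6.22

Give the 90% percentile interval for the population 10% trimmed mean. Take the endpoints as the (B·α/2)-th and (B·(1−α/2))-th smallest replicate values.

(4.83, 6.06)

α = 0.10; lower rank = 40 × 0.050 = 2; upper rank = 40 × 0.950 = 38.
The 2nd smallest replicate is 4.83; the 38th is 6.06.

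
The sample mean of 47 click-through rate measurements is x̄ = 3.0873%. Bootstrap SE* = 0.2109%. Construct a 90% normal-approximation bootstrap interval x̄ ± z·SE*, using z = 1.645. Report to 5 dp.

(2.74037, 3.43423)

Margin = 1.645 × 0.2109 = 0.346931
Interval: 3.0873 ± 0.346931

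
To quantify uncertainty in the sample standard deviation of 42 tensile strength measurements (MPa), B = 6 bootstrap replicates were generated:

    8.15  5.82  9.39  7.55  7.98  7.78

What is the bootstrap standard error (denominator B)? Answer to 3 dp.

SE* = 1.054

Bootstrap SE is the standard deviation of the 6 replicate standard deviations.
Mean of replicates: (8.15 + 5.82 + 9.39 + 7.55 + 7.98 + 7.78) / 6 = 46.6700 / 6 = 7.7783
Sum of squared deviations: (+0.3717)² + (−1.9583)² + (+1.6117)² + (−0.2283)² + (+0.2017)² + (+0.0017)² = 6.6635
Variance = 6.6635 / 6 = 1.1106
SE* = √1.1106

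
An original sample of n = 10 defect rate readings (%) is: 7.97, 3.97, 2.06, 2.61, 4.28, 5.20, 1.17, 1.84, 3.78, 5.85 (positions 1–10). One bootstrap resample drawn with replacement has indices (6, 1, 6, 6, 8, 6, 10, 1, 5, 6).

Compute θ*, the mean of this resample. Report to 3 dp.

θ* = 5.391

Resample values: 5.20, 7.97, 5.20, 5.20, 1.84, 5.20, 5.85, 7.97, 4.28, 5.20.
Mean = (5.20 + 7.97 + 5.20 + 5.20 + 1.84 + 5.20 + 5.85 + 7.97 + 4.28 + 5.20) / 10 = 53.910 / 10 = 5.391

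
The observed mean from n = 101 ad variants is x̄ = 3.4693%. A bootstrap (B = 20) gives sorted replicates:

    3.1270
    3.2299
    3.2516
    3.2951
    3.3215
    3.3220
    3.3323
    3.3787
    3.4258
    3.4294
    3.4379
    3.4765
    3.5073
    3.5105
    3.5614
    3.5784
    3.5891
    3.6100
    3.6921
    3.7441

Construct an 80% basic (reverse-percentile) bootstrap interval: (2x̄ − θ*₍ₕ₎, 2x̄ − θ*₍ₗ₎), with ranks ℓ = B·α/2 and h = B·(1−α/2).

Percentile endpoints at ranks 2 and 18: θ*₍2₎ = 3.2299, θ*₍18₎ = 3.6100.
Basic interval reflects these around x̄:
  lower = 2 × 3.4693 − 3.6100 = 3.3286
  upper = 2 × 3.4693 − 3.2299 = 3.7087

(3.3286, 3.7087)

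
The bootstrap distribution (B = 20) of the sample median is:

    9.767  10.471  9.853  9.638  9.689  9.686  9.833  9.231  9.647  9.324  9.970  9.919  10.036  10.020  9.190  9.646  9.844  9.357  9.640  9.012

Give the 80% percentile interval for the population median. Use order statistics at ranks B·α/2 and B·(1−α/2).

Sorted replicates: 9.012, 9.190, 9.231, 9.324, 9.357, 9.638, 9.640, 9.646, 9.647, 9.686, 9.689, 9.767, 9.833, 9.844, 9.853, 9.919, 9.970, 10.020, 10.036, 10.471
α = 0.20; lower rank = 20 × 0.100 = 2; upper rank = 20 × 0.900 = 18.
The 2nd smallest replicate is 9.190; the 18th is 10.020.

(9.190, 10.020)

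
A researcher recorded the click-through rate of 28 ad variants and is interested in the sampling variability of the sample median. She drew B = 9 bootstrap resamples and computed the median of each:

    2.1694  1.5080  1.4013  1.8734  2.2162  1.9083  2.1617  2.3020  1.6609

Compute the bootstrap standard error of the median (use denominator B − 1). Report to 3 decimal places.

Bootstrap SE is the standard deviation of the 9 replicate medians.
Mean of replicates: (2.1694 + 1.5080 + 1.4013 + 1.8734 + 2.2162 + 1.9083 + 2.1617 + 2.3020 + 1.6609) / 9 = 17.20120 / 9 = 1.91124
Sum of squared deviations: (+0.25816)² + (−0.40324)² + (−0.50994)² + (−0.03784)² + (+0.30496)² + (−0.00294)² + (+0.25046)² + (+0.39076)² + (−0.25034)² = 0.86182
Variance = 0.86182 / 8 = 0.10773
SE* = √0.10773

SE* = 0.328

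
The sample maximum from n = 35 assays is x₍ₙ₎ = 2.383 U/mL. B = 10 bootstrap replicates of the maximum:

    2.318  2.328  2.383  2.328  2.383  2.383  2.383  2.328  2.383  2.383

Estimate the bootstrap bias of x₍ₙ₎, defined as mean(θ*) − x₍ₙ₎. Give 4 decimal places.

bias = −0.0230

mean(θ*) = (2.318 + 2.328 + 2.383 + 2.328 + 2.383 + 2.383 + 2.383 + 2.328 + 2.383 + 2.383) / 10 = 2.36000
bias = 2.36000 − 2.383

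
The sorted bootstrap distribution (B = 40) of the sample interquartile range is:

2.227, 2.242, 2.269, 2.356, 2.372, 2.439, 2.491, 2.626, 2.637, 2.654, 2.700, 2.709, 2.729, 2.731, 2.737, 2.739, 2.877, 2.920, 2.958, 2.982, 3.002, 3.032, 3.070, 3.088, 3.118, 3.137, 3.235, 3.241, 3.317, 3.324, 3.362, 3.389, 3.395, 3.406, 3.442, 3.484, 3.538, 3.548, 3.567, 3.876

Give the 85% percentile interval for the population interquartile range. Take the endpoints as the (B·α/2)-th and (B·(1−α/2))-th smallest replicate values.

α = 0.15; lower rank = 40 × 0.075 = 3; upper rank = 40 × 0.925 = 37.
The 3rd smallest replicate is 2.269; the 37th is 3.538.

(2.269, 3.538)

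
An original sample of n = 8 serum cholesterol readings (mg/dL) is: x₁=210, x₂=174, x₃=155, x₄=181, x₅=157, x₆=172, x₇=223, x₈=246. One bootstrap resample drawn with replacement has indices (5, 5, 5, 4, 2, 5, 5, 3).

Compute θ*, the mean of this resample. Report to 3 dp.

θ* = 161.875

Resample values: 157, 157, 157, 181, 174, 157, 157, 155.
Mean = (157 + 157 + 157 + 181 + 174 + 157 + 157 + 155) / 8 = 1295.0 / 8 = 161.875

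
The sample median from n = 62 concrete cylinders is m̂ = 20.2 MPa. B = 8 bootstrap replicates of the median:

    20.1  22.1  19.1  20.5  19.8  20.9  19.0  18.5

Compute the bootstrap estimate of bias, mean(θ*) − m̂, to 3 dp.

mean(θ*) = (20.1 + 22.1 + 19.1 + 20.5 + 19.8 + 20.9 + 19.0 + 18.5) / 8 = 20.0000
bias = 20.0000 − 20.2

bias = −0.200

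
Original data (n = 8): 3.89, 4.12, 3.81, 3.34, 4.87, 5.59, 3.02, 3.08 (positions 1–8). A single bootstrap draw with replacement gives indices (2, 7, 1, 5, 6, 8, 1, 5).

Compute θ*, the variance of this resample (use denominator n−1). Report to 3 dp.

θ* = 0.809

Resample values: 4.12, 3.02, 3.89, 4.87, 5.59, 3.08, 3.89, 4.87.
Mean = 4.1662; sum of squared deviations = 5.6662
s² = 5.6662 / 7 = 0.8095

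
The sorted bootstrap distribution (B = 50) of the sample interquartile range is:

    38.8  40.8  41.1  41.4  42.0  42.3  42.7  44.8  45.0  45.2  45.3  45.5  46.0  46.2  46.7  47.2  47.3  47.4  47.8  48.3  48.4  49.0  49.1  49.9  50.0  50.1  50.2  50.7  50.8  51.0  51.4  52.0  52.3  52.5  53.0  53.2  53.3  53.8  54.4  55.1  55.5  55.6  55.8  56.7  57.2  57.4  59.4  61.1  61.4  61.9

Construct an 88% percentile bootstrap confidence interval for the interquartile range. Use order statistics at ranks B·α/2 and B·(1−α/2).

α = 0.12; lower rank = 50 × 0.060 = 3; upper rank = 50 × 0.940 = 47.
The 3rd smallest replicate is 41.1; the 47th is 59.4.

(41.1, 59.4)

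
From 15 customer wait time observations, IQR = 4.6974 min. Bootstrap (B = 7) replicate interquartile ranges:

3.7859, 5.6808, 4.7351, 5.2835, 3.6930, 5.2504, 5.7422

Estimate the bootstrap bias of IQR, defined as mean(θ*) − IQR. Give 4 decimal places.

bias = +0.1842

mean(θ*) = (3.7859 + 5.6808 + 4.7351 + 5.2835 + 3.6930 + 5.2504 + 5.7422) / 7 = 4.88156
bias = 4.88156 − 4.6974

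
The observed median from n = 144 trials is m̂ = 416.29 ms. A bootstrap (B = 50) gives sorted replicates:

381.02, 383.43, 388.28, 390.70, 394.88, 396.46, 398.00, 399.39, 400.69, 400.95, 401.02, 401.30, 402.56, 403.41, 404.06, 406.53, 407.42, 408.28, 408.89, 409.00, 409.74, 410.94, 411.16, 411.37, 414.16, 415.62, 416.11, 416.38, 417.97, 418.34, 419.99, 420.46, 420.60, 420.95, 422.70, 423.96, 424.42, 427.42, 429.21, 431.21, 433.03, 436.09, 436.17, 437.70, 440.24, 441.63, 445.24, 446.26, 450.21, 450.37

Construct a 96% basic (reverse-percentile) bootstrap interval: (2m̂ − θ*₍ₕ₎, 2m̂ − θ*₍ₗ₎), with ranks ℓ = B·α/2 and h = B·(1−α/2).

Percentile endpoints at ranks 1 and 49: θ*₍1₎ = 381.02, θ*₍49₎ = 450.21.
Basic interval reflects these around m̂:
  lower = 2 × 416.29 − 450.21 = 382.37
  upper = 2 × 416.29 − 381.02 = 451.56

(382.37, 451.56)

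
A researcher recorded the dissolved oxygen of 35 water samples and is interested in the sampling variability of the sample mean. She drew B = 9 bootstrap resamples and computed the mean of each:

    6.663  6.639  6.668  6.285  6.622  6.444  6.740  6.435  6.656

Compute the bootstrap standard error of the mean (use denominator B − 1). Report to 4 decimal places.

SE* = 0.1489

Bootstrap SE is the standard deviation of the 9 replicate means.
Mean of replicates: (6.663 + 6.639 + 6.668 + 6.285 + 6.622 + 6.444 + 6.740 + 6.435 + 6.656) / 9 = 59.15200 / 9 = 6.57244
Sum of squared deviations: (+0.09056)² + (+0.06656)² + (+0.09556)² + (−0.28744)² + (+0.04956)² + (−0.12844)² + (+0.16756)² + (−0.13744)² + (+0.08356)² = 0.17729
Variance = 0.17729 / 8 = 0.02216
SE* = √0.02216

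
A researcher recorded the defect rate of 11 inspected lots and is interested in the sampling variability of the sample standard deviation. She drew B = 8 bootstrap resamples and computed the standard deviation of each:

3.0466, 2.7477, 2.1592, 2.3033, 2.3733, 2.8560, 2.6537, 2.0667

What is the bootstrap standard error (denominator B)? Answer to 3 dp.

SE* = 0.329

Bootstrap SE is the standard deviation of the 8 replicate standard deviations.
Mean of replicates: (3.0466 + 2.7477 + 2.1592 + 2.3033 + 2.3733 + 2.8560 + 2.6537 + 2.0667) / 8 = 20.20650 / 8 = 2.52581
Sum of squared deviations: (+0.52079)² + (+0.22189)² + (−0.36661)² + (−0.22251)² + (−0.15251)² + (+0.33019)² + (+0.12789)² + (−0.45911)² = 0.86379
Variance = 0.86379 / 8 = 0.10797
SE* = √0.10797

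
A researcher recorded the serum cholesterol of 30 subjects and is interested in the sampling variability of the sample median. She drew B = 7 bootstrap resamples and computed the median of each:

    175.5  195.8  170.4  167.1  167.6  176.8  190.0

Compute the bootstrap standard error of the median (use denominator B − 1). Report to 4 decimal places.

SE* = 11.1963

Bootstrap SE is the standard deviation of the 7 replicate medians.
Mean of replicates: (175.5 + 195.8 + 170.4 + 167.1 + 167.6 + 176.8 + 190.0) / 7 = 1243.20000 / 7 = 177.60000
Sum of squared deviations: (−2.10000)² + (+18.20000)² + (−7.20000)² + (−10.50000)² + (−10.00000)² + (−0.80000)² + (+12.40000)² = 752.14000
Variance = 752.14000 / 6 = 125.35667
SE* = √125.35667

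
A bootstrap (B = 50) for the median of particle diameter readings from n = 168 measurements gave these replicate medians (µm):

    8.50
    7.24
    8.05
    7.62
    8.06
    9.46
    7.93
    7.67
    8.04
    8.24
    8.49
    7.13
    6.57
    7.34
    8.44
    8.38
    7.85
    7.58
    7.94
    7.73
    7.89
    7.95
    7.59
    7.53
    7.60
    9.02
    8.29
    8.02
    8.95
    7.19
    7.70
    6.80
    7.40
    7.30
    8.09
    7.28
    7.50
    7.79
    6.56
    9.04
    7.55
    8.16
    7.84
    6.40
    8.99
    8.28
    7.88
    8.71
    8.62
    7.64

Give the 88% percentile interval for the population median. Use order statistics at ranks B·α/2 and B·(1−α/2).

(6.57, 8.99)

Sorted replicates: 6.40, 6.56, 6.57, 6.80, 7.13, 7.19, 7.24, 7.28, 7.30, 7.34, 7.40, 7.50, 7.53, 7.55, 7.58, 7.59, 7.60, 7.62, 7.64, 7.67, 7.70, 7.73, 7.79, 7.84, 7.85, 7.88, 7.89, 7.93, 7.94, 7.95, 8.02, 8.04, 8.05, 8.06, 8.09, 8.16, 8.24, 8.28, 8.29, 8.38, 8.44, 8.49, 8.50, 8.62, 8.71, 8.95, 8.99, 9.02, 9.04, 9.46
α = 0.12; lower rank = 50 × 0.060 = 3; upper rank = 50 × 0.940 = 47.
The 3rd smallest replicate is 6.57; the 47th is 8.99.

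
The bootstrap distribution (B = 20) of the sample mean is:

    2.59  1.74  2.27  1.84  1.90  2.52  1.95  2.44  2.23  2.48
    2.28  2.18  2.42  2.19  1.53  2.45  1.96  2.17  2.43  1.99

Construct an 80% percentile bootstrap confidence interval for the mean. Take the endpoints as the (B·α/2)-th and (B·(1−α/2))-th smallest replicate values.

Sorted replicates: 1.53, 1.74, 1.84, 1.90, 1.95, 1.96, 1.99, 2.17, 2.18, 2.19, 2.23, 2.27, 2.28, 2.42, 2.43, 2.44, 2.45, 2.48, 2.52, 2.59
α = 0.20; lower rank = 20 × 0.100 = 2; upper rank = 20 × 0.900 = 18.
The 2nd smallest replicate is 1.74; the 18th is 2.48.

(1.74, 2.48)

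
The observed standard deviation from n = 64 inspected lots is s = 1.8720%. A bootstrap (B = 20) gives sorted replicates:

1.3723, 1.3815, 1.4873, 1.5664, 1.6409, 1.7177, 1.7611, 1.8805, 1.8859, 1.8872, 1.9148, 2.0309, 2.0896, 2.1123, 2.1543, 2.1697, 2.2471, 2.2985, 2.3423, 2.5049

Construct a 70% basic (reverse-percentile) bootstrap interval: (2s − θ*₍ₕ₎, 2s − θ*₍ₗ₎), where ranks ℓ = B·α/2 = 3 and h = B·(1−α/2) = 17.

(1.4969, 2.2567)

Percentile endpoints at ranks 3 and 17: θ*₍3₎ = 1.4873, θ*₍17₎ = 2.2471.
Basic interval reflects these around s:
  lower = 2 × 1.8720 − 2.2471 = 1.4969
  upper = 2 × 1.8720 − 1.4873 = 2.2567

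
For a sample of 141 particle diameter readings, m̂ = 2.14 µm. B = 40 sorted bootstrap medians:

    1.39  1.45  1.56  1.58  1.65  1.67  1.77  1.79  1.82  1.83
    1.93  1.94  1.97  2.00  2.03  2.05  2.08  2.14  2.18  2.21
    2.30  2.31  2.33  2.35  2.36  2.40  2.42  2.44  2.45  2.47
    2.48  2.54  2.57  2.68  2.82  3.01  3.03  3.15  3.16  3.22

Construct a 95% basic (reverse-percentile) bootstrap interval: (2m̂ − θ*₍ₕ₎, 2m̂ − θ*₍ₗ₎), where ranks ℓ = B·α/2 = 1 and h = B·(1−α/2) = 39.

Percentile endpoints at ranks 1 and 39: θ*₍1₎ = 1.39, θ*₍39₎ = 3.16.
Basic interval reflects these around m̂:
  lower = 2 × 2.14 − 3.16 = 1.12
  upper = 2 × 2.14 − 1.39 = 2.89

(1.12, 2.89)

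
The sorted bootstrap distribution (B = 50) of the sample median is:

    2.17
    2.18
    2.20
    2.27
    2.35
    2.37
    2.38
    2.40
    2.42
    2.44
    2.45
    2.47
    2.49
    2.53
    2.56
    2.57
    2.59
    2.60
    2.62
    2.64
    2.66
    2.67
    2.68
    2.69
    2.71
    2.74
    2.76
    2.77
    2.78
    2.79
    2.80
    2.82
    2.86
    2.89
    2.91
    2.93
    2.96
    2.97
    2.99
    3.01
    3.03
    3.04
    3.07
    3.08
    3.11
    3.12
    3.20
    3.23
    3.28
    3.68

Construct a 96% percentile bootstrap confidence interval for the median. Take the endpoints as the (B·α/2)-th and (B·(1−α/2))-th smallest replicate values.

(2.17, 3.28)

α = 0.04; lower rank = 50 × 0.020 = 1; upper rank = 50 × 0.980 = 49.
The 1st smallest replicate is 2.17; the 49th is 3.28.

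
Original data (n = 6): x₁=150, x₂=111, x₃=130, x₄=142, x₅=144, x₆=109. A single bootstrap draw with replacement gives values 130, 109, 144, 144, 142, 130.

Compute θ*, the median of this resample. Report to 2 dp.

θ* = 136.00

Sorted: 109, 130, 130, 142, 144, 144
Median = average of the two middle values = 136.00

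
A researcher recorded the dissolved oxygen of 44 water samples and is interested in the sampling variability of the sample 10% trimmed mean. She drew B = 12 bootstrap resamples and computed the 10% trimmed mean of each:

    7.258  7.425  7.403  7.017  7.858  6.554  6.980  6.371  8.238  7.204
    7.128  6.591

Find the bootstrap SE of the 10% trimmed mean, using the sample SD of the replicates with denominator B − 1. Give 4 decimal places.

Bootstrap SE is the standard deviation of the 12 replicate 10% trimmed means.
Mean of replicates: (7.258 + 7.425 + 7.403 + 7.017 + 7.858 + 6.554 + 6.980 + 6.371 + 8.238 + 7.204 + 7.128 + 6.591) / 12 = 86.02700 / 12 = 7.16892
Sum of squared deviations: (+0.08908)² + (+0.25608)² + (+0.23408)² + (−0.15192)² + (+0.68908)² + (−0.61492)² + (−0.18892)² + (−0.79792)² + (+1.06908)² + (+0.03508)² + (−0.04092)² + (−0.57792)² = 3.15654
Variance = 3.15654 / 11 = 0.28696
SE* = √0.28696

SE* = 0.5357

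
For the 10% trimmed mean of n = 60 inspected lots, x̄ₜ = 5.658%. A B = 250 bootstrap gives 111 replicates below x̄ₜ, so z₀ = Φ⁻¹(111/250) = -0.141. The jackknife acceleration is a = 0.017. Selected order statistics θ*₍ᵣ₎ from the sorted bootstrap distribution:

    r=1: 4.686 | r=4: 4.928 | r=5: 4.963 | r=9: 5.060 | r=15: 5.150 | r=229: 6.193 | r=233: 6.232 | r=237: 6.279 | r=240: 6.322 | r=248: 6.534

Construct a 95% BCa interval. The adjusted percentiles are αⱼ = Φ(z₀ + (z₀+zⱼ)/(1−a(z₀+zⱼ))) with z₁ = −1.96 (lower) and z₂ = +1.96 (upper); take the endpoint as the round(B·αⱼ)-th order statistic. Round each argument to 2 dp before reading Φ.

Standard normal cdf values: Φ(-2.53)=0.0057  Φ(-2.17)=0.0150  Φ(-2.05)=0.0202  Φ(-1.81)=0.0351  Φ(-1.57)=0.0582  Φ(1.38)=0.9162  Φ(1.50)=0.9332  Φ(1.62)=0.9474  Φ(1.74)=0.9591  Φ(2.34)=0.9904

Lower: z₀ + z₁ = -0.141 + (-1.960) = -2.101; 1 − a(z₀+z₁) = 1 − (0.017)(-2.101) = 1.0357; argument = -0.141 + (-2.101)/1.0357 = -2.1695 → -2.17.
α₁ = Φ(-2.17) = 0.0150; rank = round(250 × 0.0150) = 4; θ*₍4₎ = 4.928.
Upper: z₀ + z₂ = 1.819; 1 − a(z₀+z₂) = 0.9691; argument = 1.7360 → 1.74; α₂ = 0.9591; rank = 240; θ*₍240₎ = 6.322.

(4.928, 6.322)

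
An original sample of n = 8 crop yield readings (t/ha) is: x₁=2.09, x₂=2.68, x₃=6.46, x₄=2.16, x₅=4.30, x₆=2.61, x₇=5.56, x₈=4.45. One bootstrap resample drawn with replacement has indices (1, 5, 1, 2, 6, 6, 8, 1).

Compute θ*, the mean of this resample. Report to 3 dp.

Resample values: 2.09, 4.30, 2.09, 2.68, 2.61, 2.61, 4.45, 2.09.
Mean = (2.09 + 4.30 + 2.09 + 2.68 + 2.61 + 2.61 + 4.45 + 2.09) / 8 = 22.920 / 8 = 2.865

θ* = 2.865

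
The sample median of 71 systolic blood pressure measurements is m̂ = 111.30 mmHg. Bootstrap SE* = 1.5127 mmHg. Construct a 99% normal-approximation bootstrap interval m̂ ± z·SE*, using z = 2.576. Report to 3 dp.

(107.403, 115.197)

Margin = 2.576 × 1.5127 = 3.8967
Interval: 111.30 ± 3.8967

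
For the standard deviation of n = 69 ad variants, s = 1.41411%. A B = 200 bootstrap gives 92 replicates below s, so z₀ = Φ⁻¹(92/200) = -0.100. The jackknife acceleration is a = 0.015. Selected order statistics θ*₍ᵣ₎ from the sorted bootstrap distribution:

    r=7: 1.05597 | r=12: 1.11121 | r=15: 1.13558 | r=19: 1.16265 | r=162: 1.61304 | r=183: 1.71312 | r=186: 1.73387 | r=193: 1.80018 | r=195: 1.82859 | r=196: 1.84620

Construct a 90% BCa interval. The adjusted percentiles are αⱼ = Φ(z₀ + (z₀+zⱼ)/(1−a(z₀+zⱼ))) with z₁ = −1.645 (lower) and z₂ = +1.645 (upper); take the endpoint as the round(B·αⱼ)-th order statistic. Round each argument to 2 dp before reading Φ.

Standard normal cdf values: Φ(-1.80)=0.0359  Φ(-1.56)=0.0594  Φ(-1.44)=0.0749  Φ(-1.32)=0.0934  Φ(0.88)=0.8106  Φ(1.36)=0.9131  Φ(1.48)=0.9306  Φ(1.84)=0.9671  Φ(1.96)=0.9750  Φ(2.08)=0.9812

Lower: z₀ + z₁ = -0.100 + (-1.645) = -1.745; 1 − a(z₀+z₁) = 1 − (0.015)(-1.745) = 1.0262; argument = -0.100 + (-1.745)/1.0262 = -1.8005 → -1.80.
α₁ = Φ(-1.80) = 0.0359; rank = round(200 × 0.0359) = 7; θ*₍7₎ = 1.05597.
Upper: z₀ + z₂ = 1.545; 1 − a(z₀+z₂) = 0.9768; argument = 1.4817 → 1.48; α₂ = 0.9306; rank = 186; θ*₍186₎ = 1.73387.

(1.05597, 1.73387)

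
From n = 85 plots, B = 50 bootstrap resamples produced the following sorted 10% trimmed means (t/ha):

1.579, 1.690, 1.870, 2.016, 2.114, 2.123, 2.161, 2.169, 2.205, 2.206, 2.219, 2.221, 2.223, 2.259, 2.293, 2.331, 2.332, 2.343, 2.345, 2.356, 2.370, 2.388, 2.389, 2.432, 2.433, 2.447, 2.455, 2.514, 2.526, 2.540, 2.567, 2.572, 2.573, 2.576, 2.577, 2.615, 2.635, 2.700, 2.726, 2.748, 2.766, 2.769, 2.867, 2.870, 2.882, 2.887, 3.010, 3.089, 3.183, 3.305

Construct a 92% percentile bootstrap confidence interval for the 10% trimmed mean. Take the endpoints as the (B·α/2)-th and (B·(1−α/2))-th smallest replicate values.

α = 0.08; lower rank = 50 × 0.040 = 2; upper rank = 50 × 0.960 = 48.
The 2nd smallest replicate is 1.690; the 48th is 3.089.

(1.690, 3.089)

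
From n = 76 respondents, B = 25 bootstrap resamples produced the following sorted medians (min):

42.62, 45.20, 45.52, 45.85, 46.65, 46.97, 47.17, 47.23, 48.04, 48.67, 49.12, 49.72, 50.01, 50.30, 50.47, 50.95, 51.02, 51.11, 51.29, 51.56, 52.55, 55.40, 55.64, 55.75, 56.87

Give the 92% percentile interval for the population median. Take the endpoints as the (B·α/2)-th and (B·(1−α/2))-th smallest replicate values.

α = 0.08; lower rank = 25 × 0.040 = 1; upper rank = 25 × 0.960 = 24.
The 1st smallest replicate is 42.62; the 24th is 55.75.

(42.62, 55.75)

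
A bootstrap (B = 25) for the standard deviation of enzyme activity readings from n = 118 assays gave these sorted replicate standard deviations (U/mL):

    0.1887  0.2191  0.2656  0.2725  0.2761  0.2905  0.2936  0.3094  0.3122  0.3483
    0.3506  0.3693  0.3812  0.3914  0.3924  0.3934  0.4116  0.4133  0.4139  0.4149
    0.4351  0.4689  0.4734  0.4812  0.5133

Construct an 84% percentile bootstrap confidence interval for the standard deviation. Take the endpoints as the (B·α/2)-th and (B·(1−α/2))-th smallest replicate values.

α = 0.16; lower rank = 25 × 0.080 = 2; upper rank = 25 × 0.920 = 23.
The 2nd smallest replicate is 0.2191; the 23rd is 0.4734.

(0.2191, 0.4734)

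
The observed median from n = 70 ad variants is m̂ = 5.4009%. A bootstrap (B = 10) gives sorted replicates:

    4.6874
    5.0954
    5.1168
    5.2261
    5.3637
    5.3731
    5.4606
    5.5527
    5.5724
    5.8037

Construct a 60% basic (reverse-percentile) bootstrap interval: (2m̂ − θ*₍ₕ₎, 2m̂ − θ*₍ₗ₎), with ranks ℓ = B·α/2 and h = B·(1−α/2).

Percentile endpoints at ranks 2 and 8: θ*₍2₎ = 5.0954, θ*₍8₎ = 5.5527.
Basic interval reflects these around m̂:
  lower = 2 × 5.4009 − 5.5527 = 5.2491
  upper = 2 × 5.4009 − 5.0954 = 5.7064

(5.2491, 5.7064)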